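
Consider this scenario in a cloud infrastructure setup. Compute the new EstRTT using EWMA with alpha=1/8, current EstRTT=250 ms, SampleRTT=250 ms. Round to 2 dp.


Given: EstRTT = 250 ms, SampleRTT = 250 ms, alpha = 1/8
New EstRTT = (1 - alpha) * EstRTT + alpha * SampleRTT
(7/8) * 250 = 218.75
(1/8) * 250 = 31.25
New EstRTT = 218.75 + 31.25 = 250 ms -> 250.00 ms (2 dp)

250.00


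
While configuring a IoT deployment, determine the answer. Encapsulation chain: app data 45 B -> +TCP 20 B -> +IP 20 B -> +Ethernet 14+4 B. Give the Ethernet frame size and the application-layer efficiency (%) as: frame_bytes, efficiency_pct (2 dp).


TCP segment = 45 + 20 = 65 B
IP packet = 65 + 20 = 85 B
Ethernet frame = 85 + 14 + 4 = 103 B
Efficiency = app / frame = 45 / 103 = 0.436893 = 43.6893% -> 43.69% (2 dp)

103, 43.69


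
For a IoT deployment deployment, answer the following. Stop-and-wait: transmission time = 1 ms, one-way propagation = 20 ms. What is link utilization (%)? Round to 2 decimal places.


Given: Ttrans = 1 ms, Tprop = 20 ms
RTT = 2 * Tprop = 2 * 20 = 40 ms
U = Ttrans / (Ttrans + RTT)
U = 1 / (1 + 40)
U = 1 / 41 = 0.02439
U% = 2.44%

2.44


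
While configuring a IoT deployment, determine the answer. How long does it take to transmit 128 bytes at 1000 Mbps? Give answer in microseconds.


Given: packet = 128 bytes, bandwidth = 1000 Mbps
Packet in bits = 128 * 8 = 1024 bits
Bandwidth = 1000 * 10^6 = 1000000000 bps
Time = 1024 / 1000000000 seconds
Time in us = 1024 * 10^6 / 1000000000 = 1.024

1.024


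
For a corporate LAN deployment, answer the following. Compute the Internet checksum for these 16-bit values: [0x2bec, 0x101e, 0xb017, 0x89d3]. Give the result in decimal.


Given words: [0x2bec, 0x101e, 0xb017, 0x89d3]
Step 1: Sum all words
Raw sum = 11244 + 4126 + 45079 + 35283 = 95732
Step 2: Fold carry: (30196 + 1) = 30197
One's complement = ~30197 & 0xFFFF = 35338

35338


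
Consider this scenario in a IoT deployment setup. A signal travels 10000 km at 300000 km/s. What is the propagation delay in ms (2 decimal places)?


Given: distance = 10000 km, speed = 300000 km/s
Delay = distance / speed = 10000 / 300000 seconds
Delay in ms = 10000 * 1000 / 300000
Delay = 33.3333 ms
Rounded to 2 dp = 33.33 ms

33.33


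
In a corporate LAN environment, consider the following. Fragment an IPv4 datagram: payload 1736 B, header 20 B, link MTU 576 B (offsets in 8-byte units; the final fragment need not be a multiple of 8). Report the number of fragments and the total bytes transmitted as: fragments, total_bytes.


Max data per non-final fragment = floor((MTU - header)/8)*8 = floor((576 - 20)/8)*8 = floor(556/8)*8 = 552 B
Final fragment needs no 8-byte alignment: it can carry up to MTU - header = 556 B
Non-final fragments needed = ceil((payload - 556) / 552) = ceil(1180/552) = ceil(2.1377) = 3
Number of fragments = 3 + 1 = 4
Fragment sizes (data): 3 * 552 B + 80 B (last, 80 <= 556 OK)
Total bytes sent = payload + n_frags * header = 1736 + 4*20 = 1736 + 80 = 1816 B

4, 1816


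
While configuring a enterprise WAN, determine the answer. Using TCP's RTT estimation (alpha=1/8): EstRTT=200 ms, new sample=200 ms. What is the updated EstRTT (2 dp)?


Given: EstRTT = 200 ms, SampleRTT = 200 ms, alpha = 1/8
New EstRTT = (1 - alpha) * EstRTT + alpha * SampleRTT
(7/8) * 200 = 175
(1/8) * 200 = 25
New EstRTT = 175 + 25 = 200 ms -> 200.00 ms (2 dp)

200.00


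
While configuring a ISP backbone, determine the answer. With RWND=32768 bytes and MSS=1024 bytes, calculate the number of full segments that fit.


Given: RWND = 32768 bytes, MSS = 1024 bytes
Full segments = floor(RWND / MSS)
Full segments = floor(32768 / 1024)
Full segments = floor(32.0) = 32

32


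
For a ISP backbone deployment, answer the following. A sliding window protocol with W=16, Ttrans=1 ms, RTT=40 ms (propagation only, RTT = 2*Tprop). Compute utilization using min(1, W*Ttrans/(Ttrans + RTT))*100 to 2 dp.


Given: W = 16, Ttrans = 1 ms, RTT = 40 ms (= 2 * Tprop, Tprop = 20 ms)
Cycle time = Ttrans + RTT = 1 + 40 = 41 ms (first packet sent until its ACK returns)
W * Ttrans = 16 * 1 = 16 ms of sending per cycle
W * Ttrans / (Ttrans + RTT) = 16 / 41 = 0.390244
U = min(1, 0.390244) = 0.390244
U% = 39.02%

39.02


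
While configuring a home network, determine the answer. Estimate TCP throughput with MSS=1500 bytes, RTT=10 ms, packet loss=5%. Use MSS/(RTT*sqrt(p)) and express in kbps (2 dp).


Given: MSS = 1500 bytes, RTT = 10 ms, loss = 5%
RTT in seconds = 10 / 1000 = 0.01
Loss rate = 5% = 0.05
sqrt(loss) = sqrt(0.05) = 0.223606797750
Throughput (bytes/s) = 1500 / (0.01 * 0.223606797750) = 670820.3932
Throughput (kbps) = 670820.3932 * 8 / 1000 = 5366.563146 -> 5366.56 kbps (2 dp)

5366.56


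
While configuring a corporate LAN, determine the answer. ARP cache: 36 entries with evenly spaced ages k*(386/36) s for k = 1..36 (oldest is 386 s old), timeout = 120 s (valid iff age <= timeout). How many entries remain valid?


Ages are k * 386/36 s for k = 1..36 (spacing = 10.7222 s).
Entry k is valid iff k * 386/36 <= 120 iff k <= 36 * 120 / 386 = 11.1917
n_valid = floor(11.1917) = 11
(n_stale = 36 - 11 = 25)

11


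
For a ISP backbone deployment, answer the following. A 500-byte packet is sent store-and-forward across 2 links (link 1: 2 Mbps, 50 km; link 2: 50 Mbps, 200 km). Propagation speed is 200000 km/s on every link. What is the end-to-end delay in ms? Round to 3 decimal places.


Packet = 500 bytes = 4000 bits. Store-and-forward: sum (t_trans + t_prop) per link.
Link 1: t_trans = 4000/(2*10^6) s = 2.0000 ms; t_prop = 50/200000 s = 0.2500 ms; subtotal = 2.2500 ms
Link 2: t_trans = 4000/(50*10^6) s = 0.0800 ms; t_prop = 200/200000 s = 1.0000 ms; subtotal = 1.0800 ms
End-to-end = 2.2500 + 1.0800 = 3.3300 ms -> 3.330 ms (3 dp)

3.330


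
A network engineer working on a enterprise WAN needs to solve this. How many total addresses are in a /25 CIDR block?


Given: CIDR prefix /25
Host bits = 32 - 25 = 7
Total addresses = 2^7 = 128

128


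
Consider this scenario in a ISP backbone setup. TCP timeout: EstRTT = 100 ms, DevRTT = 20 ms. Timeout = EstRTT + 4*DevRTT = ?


Given: EstRTT = 100 ms, DevRTT = 20 ms
Timeout = EstRTT + 4 * DevRTT
4 * DevRTT = 4 * 20 = 80
Timeout = 100 + 80 = 180 ms

180


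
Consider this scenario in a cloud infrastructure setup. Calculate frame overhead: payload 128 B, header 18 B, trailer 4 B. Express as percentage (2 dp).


Given: payload = 128 B, header = 18 B, trailer = 4 B
Overhead bytes = header + trailer = 18 + 4 = 22
Total frame = payload + overhead = 128 + 22 = 150
Overhead % = 22 / 150 * 100 = 14.6667% -> 14.67% (2 dp)

14.67


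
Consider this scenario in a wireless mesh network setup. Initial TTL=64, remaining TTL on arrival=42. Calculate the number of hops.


Given: initial TTL = 64, received TTL = 42
Hops = initial TTL - received TTL
Hops = 64 - 42 = 22

22


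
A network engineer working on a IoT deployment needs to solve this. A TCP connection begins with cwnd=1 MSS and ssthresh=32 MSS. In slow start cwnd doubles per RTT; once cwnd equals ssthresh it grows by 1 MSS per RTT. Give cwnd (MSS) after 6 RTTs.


RTT 0: cwnd = 1 MSS (initial)
RTT 1: cwnd = 2 MSS (slow start, doubled)
RTT 2: cwnd = 4 MSS (slow start, doubled)
RTT 3: cwnd = 8 MSS (slow start, doubled)
RTT 4: cwnd = 16 MSS (slow start, doubled)
RTT 5: cwnd = 32 MSS (slow start, doubled)
RTT 6: cwnd = 33 MSS (congestion avoidance, +1)

33


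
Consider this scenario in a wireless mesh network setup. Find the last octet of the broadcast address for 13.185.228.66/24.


Given: IP = 13.185.228.66, prefix = /24
Host bits = 32 - 24 = 8
Network last octet = 66 AND mask = 0
Host part size = 2^8 - 1 = 255
Broadcast last octet = 0 OR 255 = 255

255


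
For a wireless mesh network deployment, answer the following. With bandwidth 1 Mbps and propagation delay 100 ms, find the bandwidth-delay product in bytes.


Given: bandwidth = 1 Mbps, delay = 100 ms
BDP in bits = 1 * 10^6 * 100 / 1000
BDP in bits = 100000
BDP in bytes = 100000 / 8 = 12500

12500


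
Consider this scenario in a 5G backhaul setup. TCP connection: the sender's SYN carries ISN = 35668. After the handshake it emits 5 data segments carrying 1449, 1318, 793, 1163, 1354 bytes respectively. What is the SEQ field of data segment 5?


The SYN occupies sequence number ISN = 35668, so the first data byte is ISN + 1 = 35669.
SEQ of data segment i = (ISN + 1) + sum of payload sizes of segments 1..i-1.
Segment 1: SEQ = 35669, payload = 1449 bytes
Segment 2: SEQ = 37118, payload = 1318 bytes
Segment 3: SEQ = 38436, payload = 793 bytes
Segment 4: SEQ = 39229, payload = 1163 bytes
Segment 5: SEQ = 40392, payload = 1354 bytes
SEQ of segment 5 = 35669 + 1449 + 1318 + 793 + 1163 = 40392

40392


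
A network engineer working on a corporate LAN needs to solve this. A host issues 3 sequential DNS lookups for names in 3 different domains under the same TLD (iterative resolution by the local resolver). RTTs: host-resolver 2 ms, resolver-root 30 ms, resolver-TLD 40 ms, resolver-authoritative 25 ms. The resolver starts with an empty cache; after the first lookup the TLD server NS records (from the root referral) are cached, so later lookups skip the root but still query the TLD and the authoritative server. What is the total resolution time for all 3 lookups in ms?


Lookup 1 (cold cache): local + root + TLD + auth = 2 + 30 + 40 + 25 = 97 ms
Lookups 2..3 (TLD NS cached -> skip root; new domain -> still ask TLD and auth): local + TLD + auth = 2 + 40 + 25 = 67 ms each
Remaining 2 lookups: 2 * 67 = 134 ms
Total = 97 + 134 = 231 ms

231


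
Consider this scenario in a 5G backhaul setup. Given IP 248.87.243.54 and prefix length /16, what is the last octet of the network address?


Given: IP = 248.87.243.54, prefix = /16
Subnet mask = 255.255.0.0
Last octet of IP: 54
Last octet of mask: 0
Network last octet = 54 AND 0 = 0

0


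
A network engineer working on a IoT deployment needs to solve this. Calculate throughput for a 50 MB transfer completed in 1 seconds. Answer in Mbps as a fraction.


Given: file = 50 MB, time = 1 s
File in Mb = 50 * 8 = 400 Mb
Throughput = 400 / 1 Mbps
Throughput = 400 Mbps

400


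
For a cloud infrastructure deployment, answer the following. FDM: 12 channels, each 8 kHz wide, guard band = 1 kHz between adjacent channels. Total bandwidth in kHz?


Given: 12 channels, 8 kHz each, guard = 1 kHz
Channel bandwidth = 12 * 8 = 96 kHz
Guard bands = 11 gaps * 1 kHz = 11 kHz
Total = 96 + 11 = 107 kHz

107


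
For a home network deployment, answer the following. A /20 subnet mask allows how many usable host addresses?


Given: subnet mask /20
Host bits = 32 - 20 = 12
Total addresses = 2^12 = 4096
Usable hosts = 4096 - 2 (network + broadcast) = 4094

4094


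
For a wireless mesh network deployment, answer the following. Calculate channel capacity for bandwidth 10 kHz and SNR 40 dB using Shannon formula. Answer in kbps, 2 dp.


Given: B = 10 kHz, SNR = 40 dB
SNR linear = 10^(40/10) = 10000
1 + SNR = 10001
log2(10001) = 13.2878566418
C = 10 * 1000 * 13.2878566418 = 132878.5664 bps
C = 132.878566 kbps -> 132.88 kbps (2 dp)

132.88


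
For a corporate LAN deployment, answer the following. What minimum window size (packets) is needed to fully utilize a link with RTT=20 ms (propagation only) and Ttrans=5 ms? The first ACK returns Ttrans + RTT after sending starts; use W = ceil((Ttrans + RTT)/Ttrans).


Given: Ttrans = 5 ms, RTT = 20 ms (= 2 * Tprop, Tprop = 10 ms)
Time until first ACK returns = Ttrans + RTT = 5 + 20 = 25 ms
Need W * Ttrans >= Ttrans + RTT  ->  W >= (Ttrans + RTT) / Ttrans
(Ttrans + RTT) / Ttrans = 25 / 5 = 5
W_min = ceil(5) = 5

5


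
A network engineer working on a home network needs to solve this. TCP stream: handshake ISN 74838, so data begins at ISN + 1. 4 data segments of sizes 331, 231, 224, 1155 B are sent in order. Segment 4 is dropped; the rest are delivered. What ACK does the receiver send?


SYN uses sequence number 74838; first data byte = ISN + 1 = 74839.
Segment 1: SEQ = 74839, len = 331 B, covers [74839, 75169]
Segment 2: SEQ = 75170, len = 231 B, covers [75170, 75400]
Segment 3: SEQ = 75401, len = 224 B, covers [75401, 75624]
Segment 4: SEQ = 75625, len = 1155 B, covers [75625, 76779] [LOST]
In-order data received: bytes [74839, 75624] (segments 1..3).
Segment 4 missing -> gap begins at byte 75625.
Cumulative ACK = next expected in-order byte = 74839 + 331 + 231 + 224 = 75625

75625


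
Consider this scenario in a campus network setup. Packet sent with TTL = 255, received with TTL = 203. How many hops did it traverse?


Given: initial TTL = 255, received TTL = 203
Hops = initial TTL - received TTL
Hops = 255 - 203 = 52

52


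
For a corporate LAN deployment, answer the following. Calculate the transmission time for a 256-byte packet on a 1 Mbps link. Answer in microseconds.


Given: packet = 256 bytes, bandwidth = 1 Mbps
Packet in bits = 256 * 8 = 2048 bits
Bandwidth = 1 * 10^6 = 1000000 bps
Time = 2048 / 1000000 seconds
Time in us = 2048 * 10^6 / 1000000 = 2048

2048


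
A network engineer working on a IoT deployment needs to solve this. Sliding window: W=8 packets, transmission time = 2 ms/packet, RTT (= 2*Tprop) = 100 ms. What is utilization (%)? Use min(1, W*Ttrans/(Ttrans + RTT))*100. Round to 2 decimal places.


Given: W = 8, Ttrans = 2 ms, RTT = 100 ms (= 2 * Tprop, Tprop = 50 ms)
Cycle time = Ttrans + RTT = 2 + 100 = 102 ms (first packet sent until its ACK returns)
W * Ttrans = 8 * 2 = 16 ms of sending per cycle
W * Ttrans / (Ttrans + RTT) = 16 / 102 = 0.156863
U = min(1, 0.156863) = 0.156863
U% = 15.69%

15.69


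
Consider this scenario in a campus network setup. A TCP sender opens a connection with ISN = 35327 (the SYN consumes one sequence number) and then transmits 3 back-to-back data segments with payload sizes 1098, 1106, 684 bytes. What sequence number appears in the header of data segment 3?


The SYN occupies sequence number ISN = 35327, so the first data byte is ISN + 1 = 35328.
SEQ of data segment i = (ISN + 1) + sum of payload sizes of segments 1..i-1.
Segment 1: SEQ = 35328, payload = 1098 bytes
Segment 2: SEQ = 36426, payload = 1106 bytes
Segment 3: SEQ = 37532, payload = 684 bytes
SEQ of segment 3 = 35328 + 1098 + 1106 = 37532

37532


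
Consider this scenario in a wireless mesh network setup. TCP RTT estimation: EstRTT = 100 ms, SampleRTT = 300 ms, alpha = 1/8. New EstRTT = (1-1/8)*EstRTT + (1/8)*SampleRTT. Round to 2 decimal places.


Given: EstRTT = 100 ms, SampleRTT = 300 ms, alpha = 1/8
New EstRTT = (1 - alpha) * EstRTT + alpha * SampleRTT
(7/8) * 100 = 87.5
(1/8) * 300 = 37.5
New EstRTT = 87.5 + 37.5 = 125 ms -> 125.00 ms (2 dp)

125.00


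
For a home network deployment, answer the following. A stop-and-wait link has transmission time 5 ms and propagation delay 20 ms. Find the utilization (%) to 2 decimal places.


Given: Ttrans = 5 ms, Tprop = 20 ms
RTT = 2 * Tprop = 2 * 20 = 40 ms
U = Ttrans / (Ttrans + RTT)
U = 5 / (5 + 40)
U = 5 / 45 = 0.111111
U% = 11.11%

11.11


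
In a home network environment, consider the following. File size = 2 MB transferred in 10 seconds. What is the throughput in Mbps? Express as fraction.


Given: file = 2 MB, time = 10 s
File in Mb = 2 * 8 = 16 Mb
Throughput = 16 / 10 Mbps
Throughput = 8/5 Mbps

8/5


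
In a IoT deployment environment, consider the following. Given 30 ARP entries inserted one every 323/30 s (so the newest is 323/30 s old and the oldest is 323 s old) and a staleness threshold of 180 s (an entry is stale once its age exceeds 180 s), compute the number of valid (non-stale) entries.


Ages are k * 323/30 s for k = 1..30 (spacing = 10.7667 s).
Entry k is valid iff k * 323/30 <= 180 iff k <= 30 * 180 / 323 = 16.7183
n_valid = floor(16.7183) = 16
(n_stale = 30 - 16 = 14)

16


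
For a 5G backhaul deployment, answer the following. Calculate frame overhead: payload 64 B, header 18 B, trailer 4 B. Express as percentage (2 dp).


Given: payload = 64 B, header = 18 B, trailer = 4 B
Overhead bytes = header + trailer = 18 + 4 = 22
Total frame = payload + overhead = 64 + 22 = 86
Overhead % = 22 / 86 * 100 = 25.5814% -> 25.58% (2 dp)

25.58


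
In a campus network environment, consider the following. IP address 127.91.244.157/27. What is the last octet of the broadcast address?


Given: IP = 127.91.244.157, prefix = /27
Host bits = 32 - 27 = 5
Network last octet = 157 AND mask = 128
Host part size = 2^5 - 1 = 31
Broadcast last octet = 128 OR 31 = 159

159


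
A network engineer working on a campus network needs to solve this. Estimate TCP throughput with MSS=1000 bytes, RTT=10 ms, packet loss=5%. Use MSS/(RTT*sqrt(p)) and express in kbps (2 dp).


Given: MSS = 1000 bytes, RTT = 10 ms, loss = 5%
RTT in seconds = 10 / 1000 = 0.01
Loss rate = 5% = 0.05
sqrt(loss) = sqrt(0.05) = 0.223606797750
Throughput (bytes/s) = 1000 / (0.01 * 0.223606797750) = 447213.5955
Throughput (kbps) = 447213.5955 * 8 / 1000 = 3577.708764 -> 3577.71 kbps (2 dp)

3577.71


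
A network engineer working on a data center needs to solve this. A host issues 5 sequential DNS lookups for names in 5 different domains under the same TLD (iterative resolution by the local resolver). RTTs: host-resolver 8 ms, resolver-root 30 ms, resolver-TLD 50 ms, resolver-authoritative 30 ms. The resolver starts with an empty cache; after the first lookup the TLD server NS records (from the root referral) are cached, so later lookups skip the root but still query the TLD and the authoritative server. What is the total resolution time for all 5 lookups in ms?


Lookup 1 (cold cache): local + root + TLD + auth = 8 + 30 + 50 + 30 = 118 ms
Lookups 2..5 (TLD NS cached -> skip root; new domain -> still ask TLD and auth): local + TLD + auth = 8 + 50 + 30 = 88 ms each
Remaining 4 lookups: 4 * 88 = 352 ms
Total = 118 + 352 = 470 ms

470


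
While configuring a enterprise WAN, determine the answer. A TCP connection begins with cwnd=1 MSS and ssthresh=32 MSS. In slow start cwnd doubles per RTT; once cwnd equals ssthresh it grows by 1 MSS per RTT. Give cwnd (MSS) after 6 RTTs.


RTT 0: cwnd = 1 MSS (initial)
RTT 1: cwnd = 2 MSS (slow start, doubled)
RTT 2: cwnd = 4 MSS (slow start, doubled)
RTT 3: cwnd = 8 MSS (slow start, doubled)
RTT 4: cwnd = 16 MSS (slow start, doubled)
RTT 5: cwnd = 32 MSS (slow start, doubled)
RTT 6: cwnd = 33 MSS (congestion avoidance, +1)

33


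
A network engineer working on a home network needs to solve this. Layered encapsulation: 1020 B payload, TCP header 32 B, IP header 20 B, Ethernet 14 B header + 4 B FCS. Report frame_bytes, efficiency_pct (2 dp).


TCP segment = 1020 + 32 = 1052 B
IP packet = 1052 + 20 = 1072 B
Ethernet frame = 1072 + 14 + 4 = 1090 B
Efficiency = app / frame = 1020 / 1090 = 0.935780 = 93.5780% -> 93.58% (2 dp)

1090, 93.58


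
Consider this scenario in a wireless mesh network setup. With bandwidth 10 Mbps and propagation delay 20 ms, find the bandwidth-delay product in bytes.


Given: bandwidth = 10 Mbps, delay = 20 ms
BDP in bits = 10 * 10^6 * 20 / 1000
BDP in bits = 200000
BDP in bytes = 200000 / 8 = 25000

25000


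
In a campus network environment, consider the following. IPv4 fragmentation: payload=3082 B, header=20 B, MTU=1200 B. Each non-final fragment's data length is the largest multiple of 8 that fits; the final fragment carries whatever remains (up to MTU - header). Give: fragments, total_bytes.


Max data per non-final fragment = floor((MTU - header)/8)*8 = floor((1200 - 20)/8)*8 = floor(1180/8)*8 = 1176 B
Final fragment needs no 8-byte alignment: it can carry up to MTU - header = 1180 B
Non-final fragments needed = ceil((payload - 1180) / 1176) = ceil(1902/1176) = ceil(1.6173) = 2
Number of fragments = 2 + 1 = 3
Fragment sizes (data): 2 * 1176 B + 730 B (last, 730 <= 1180 OK)
Total bytes sent = payload + n_frags * header = 3082 + 3*20 = 3082 + 60 = 3142 B

3, 3142


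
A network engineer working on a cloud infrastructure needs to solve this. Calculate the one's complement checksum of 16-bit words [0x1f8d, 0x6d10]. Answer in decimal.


Given words: [0x1f8d, 0x6d10]
Step 1: Sum all words
Raw sum = 8077 + 27920 = 35997
One's complement = ~35997 & 0xFFFF = 29538

29538


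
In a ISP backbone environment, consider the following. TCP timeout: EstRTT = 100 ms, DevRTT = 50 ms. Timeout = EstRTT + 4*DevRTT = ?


Given: EstRTT = 100 ms, DevRTT = 50 ms
Timeout = EstRTT + 4 * DevRTT
4 * DevRTT = 4 * 50 = 200
Timeout = 100 + 200 = 300 ms

300


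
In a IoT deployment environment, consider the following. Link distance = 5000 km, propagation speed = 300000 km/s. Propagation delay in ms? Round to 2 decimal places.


Given: distance = 5000 km, speed = 300000 km/s
Delay = distance / speed = 5000 / 300000 seconds
Delay in ms = 5000 * 1000 / 300000
Delay = 16.6667 ms
Rounded to 2 dp = 16.67 ms

16.67


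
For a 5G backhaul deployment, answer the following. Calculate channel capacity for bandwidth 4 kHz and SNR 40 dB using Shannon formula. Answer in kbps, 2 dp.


Given: B = 4 kHz, SNR = 40 dB
SNR linear = 10^(40/10) = 10000
1 + SNR = 10001
log2(10001) = 13.2878566418
C = 4 * 1000 * 13.2878566418 = 53151.4266 bps
C = 53.151427 kbps -> 53.15 kbps (2 dp)

53.15


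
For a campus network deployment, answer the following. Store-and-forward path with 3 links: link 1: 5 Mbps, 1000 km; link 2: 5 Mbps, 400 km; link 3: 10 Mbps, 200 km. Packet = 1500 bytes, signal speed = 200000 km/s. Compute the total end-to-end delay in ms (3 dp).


Packet = 1500 bytes = 12000 bits. Store-and-forward: sum (t_trans + t_prop) per link.
Link 1: t_trans = 12000/(5*10^6) s = 2.4000 ms; t_prop = 1000/200000 s = 5.0000 ms; subtotal = 7.4000 ms
Link 2: t_trans = 12000/(5*10^6) s = 2.4000 ms; t_prop = 400/200000 s = 2.0000 ms; subtotal = 4.4000 ms
Link 3: t_trans = 12000/(10*10^6) s = 1.2000 ms; t_prop = 200/200000 s = 1.0000 ms; subtotal = 2.2000 ms
End-to-end = 7.4000 + 4.4000 + 2.2000 = 14.0000 ms -> 14.000 ms (3 dp)

14.000


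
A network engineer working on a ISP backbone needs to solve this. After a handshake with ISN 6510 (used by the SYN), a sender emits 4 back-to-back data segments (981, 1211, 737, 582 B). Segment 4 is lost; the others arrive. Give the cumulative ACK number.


SYN uses sequence number 6510; first data byte = ISN + 1 = 6511.
Segment 1: SEQ = 6511, len = 981 B, covers [6511, 7491]
Segment 2: SEQ = 7492, len = 1211 B, covers [7492, 8702]
Segment 3: SEQ = 8703, len = 737 B, covers [8703, 9439]
Segment 4: SEQ = 9440, len = 582 B, covers [9440, 10021] [LOST]
In-order data received: bytes [6511, 9439] (segments 1..3).
Segment 4 missing -> gap begins at byte 9440.
Cumulative ACK = next expected in-order byte = 6511 + 981 + 1211 + 737 = 9440

9440


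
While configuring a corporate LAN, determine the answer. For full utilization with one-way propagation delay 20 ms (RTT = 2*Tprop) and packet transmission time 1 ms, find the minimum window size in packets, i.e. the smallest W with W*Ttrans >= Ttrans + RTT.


Given: Ttrans = 1 ms, RTT = 40 ms (= 2 * Tprop, Tprop = 20 ms)
Time until first ACK returns = Ttrans + RTT = 1 + 40 = 41 ms
Need W * Ttrans >= Ttrans + RTT  ->  W >= (Ttrans + RTT) / Ttrans
(Ttrans + RTT) / Ttrans = 41 / 1 = 41
W_min = ceil(41) = 41

41


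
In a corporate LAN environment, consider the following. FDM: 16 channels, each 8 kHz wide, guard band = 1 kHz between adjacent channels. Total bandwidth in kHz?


Given: 16 channels, 8 kHz each, guard = 1 kHz
Channel bandwidth = 16 * 8 = 128 kHz
Guard bands = 15 gaps * 1 kHz = 15 kHz
Total = 128 + 15 = 143 kHz

143


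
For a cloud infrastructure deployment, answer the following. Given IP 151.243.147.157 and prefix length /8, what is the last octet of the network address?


Given: IP = 151.243.147.157, prefix = /8
Subnet mask = 255.0.0.0
Last octet of IP: 157
Last octet of mask: 0
Network last octet = 157 AND 0 = 0

0


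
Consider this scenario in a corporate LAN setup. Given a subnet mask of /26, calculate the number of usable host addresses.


Given: subnet mask /26
Host bits = 32 - 26 = 6
Total addresses = 2^6 = 64
Usable hosts = 64 - 2 (network + broadcast) = 62

62


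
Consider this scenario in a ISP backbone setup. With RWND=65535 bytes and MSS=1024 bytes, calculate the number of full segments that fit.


Given: RWND = 65535 bytes, MSS = 1024 bytes
Full segments = floor(RWND / MSS)
Full segments = floor(65535 / 1024)
Full segments = floor(63.999) = 63

63


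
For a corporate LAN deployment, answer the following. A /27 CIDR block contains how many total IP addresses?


Given: CIDR prefix /27
Host bits = 32 - 27 = 5
Total addresses = 2^5 = 32

32


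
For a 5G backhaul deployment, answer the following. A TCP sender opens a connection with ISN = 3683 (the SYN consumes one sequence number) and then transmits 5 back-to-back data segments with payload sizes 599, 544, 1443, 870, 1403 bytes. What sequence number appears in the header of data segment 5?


The SYN occupies sequence number ISN = 3683, so the first data byte is ISN + 1 = 3684.
SEQ of data segment i = (ISN + 1) + sum of payload sizes of segments 1..i-1.
Segment 1: SEQ = 3684, payload = 599 bytes
Segment 2: SEQ = 4283, payload = 544 bytes
Segment 3: SEQ = 4827, payload = 1443 bytes
Segment 4: SEQ = 6270, payload = 870 bytes
Segment 5: SEQ = 7140, payload = 1403 bytes
SEQ of segment 5 = 3684 + 599 + 544 + 1443 + 870 = 7140

7140


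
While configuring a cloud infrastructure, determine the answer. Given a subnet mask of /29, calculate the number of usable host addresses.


Given: subnet mask /29
Host bits = 32 - 29 = 3
Total addresses = 2^3 = 8
Usable hosts = 8 - 2 (network + broadcast) = 6

6


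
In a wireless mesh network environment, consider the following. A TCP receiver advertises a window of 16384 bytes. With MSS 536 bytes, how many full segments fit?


Given: RWND = 16384 bytes, MSS = 536 bytes
Full segments = floor(RWND / MSS)
Full segments = floor(16384 / 536)
Full segments = floor(30.5672) = 30

30


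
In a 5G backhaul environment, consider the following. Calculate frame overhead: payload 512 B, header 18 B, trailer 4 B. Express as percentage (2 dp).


Given: payload = 512 B, header = 18 B, trailer = 4 B
Overhead bytes = header + trailer = 18 + 4 = 22
Total frame = payload + overhead = 512 + 22 = 534
Overhead % = 22 / 534 * 100 = 4.1199% -> 4.12% (2 dp)

4.12


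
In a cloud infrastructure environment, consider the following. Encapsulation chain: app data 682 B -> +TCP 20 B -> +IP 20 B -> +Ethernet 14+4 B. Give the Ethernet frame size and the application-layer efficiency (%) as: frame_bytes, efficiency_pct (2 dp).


TCP segment = 682 + 20 = 702 B
IP packet = 702 + 20 = 722 B
Ethernet frame = 722 + 14 + 4 = 740 B
Efficiency = app / frame = 682 / 740 = 0.921622 = 92.1622% -> 92.16% (2 dp)

740, 92.16


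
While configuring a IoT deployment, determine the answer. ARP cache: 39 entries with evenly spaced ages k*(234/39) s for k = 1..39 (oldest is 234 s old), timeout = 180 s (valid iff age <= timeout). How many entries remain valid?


Ages are k * 234/39 s for k = 1..39 (spacing = 6.0000 s).
Entry k is valid iff k * 234/39 <= 180 iff k <= 39 * 180 / 234 = 30.0000
n_valid = floor(30.0000) = 30
(n_stale = 39 - 30 = 9)

30


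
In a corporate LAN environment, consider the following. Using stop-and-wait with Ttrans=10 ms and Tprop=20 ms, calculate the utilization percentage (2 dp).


Given: Ttrans = 10 ms, Tprop = 20 ms
RTT = 2 * Tprop = 2 * 20 = 40 ms
U = Ttrans / (Ttrans + RTT)
U = 10 / (10 + 40)
U = 10 / 50 = 0.2
U% = 20.00%

20.00


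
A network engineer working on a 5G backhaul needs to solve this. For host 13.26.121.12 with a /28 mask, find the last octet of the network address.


Given: IP = 13.26.121.12, prefix = /28
Subnet mask = 255.255.255.240
Last octet of IP: 12
Last octet of mask: 240
Network last octet = 12 AND 240 = 0

0


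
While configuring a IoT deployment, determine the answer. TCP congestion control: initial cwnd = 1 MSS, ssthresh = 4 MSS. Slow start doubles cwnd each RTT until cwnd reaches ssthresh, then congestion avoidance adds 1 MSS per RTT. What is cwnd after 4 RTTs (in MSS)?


RTT 0: cwnd = 1 MSS (initial)
RTT 1: cwnd = 2 MSS (slow start, doubled)
RTT 2: cwnd = 4 MSS (slow start, doubled)
RTT 3: cwnd = 5 MSS (congestion avoidance, +1)
RTT 4: cwnd = 6 MSS (congestion avoidance, +1)

6


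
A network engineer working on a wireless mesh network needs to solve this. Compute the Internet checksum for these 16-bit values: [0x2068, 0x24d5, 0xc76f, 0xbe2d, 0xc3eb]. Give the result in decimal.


Given words: [0x2068, 0x24d5, 0xc76f, 0xbe2d, 0xc3eb]
Step 1: Sum all words
Raw sum = 8296 + 9429 + 51055 + 48685 + 50155 = 167620
Step 2: Fold carry: (36548 + 2) = 36550
One's complement = ~36550 & 0xFFFF = 28985

28985


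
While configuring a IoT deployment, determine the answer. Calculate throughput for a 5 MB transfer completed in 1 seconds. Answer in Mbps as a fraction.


Given: file = 5 MB, time = 1 s
File in Mb = 5 * 8 = 40 Mb
Throughput = 40 / 1 Mbps
Throughput = 40 Mbps

40


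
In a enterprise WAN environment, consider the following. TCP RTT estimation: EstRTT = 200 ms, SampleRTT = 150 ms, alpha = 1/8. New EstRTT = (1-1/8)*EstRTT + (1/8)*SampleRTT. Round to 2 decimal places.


Given: EstRTT = 200 ms, SampleRTT = 150 ms, alpha = 1/8
New EstRTT = (1 - alpha) * EstRTT + alpha * SampleRTT
(7/8) * 200 = 175
(1/8) * 150 = 18.75
New EstRTT = 175 + 18.75 = 193.75 ms -> 193.75 ms (2 dp)

193.75


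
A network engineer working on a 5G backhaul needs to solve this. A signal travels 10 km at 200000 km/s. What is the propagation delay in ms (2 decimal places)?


Given: distance = 10 km, speed = 200000 km/s
Delay = distance / speed = 10 / 200000 seconds
Delay in ms = 10 * 1000 / 200000
Delay = 0.0500 ms
Rounded to 2 dp = 0.05 ms

0.05


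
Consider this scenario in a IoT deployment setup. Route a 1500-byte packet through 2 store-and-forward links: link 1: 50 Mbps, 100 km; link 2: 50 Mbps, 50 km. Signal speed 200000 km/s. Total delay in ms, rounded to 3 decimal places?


Packet = 1500 bytes = 12000 bits. Store-and-forward: sum (t_trans + t_prop) per link.
Link 1: t_trans = 12000/(50*10^6) s = 0.2400 ms; t_prop = 100/200000 s = 0.5000 ms; subtotal = 0.7400 ms
Link 2: t_trans = 12000/(50*10^6) s = 0.2400 ms; t_prop = 50/200000 s = 0.2500 ms; subtotal = 0.4900 ms
End-to-end = 0.7400 + 0.4900 = 1.2300 ms -> 1.230 ms (3 dp)

1.230


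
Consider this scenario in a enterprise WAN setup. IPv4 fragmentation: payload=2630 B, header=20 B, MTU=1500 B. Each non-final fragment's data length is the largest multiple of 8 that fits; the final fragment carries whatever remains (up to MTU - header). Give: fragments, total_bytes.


Max data per non-final fragment = floor((MTU - header)/8)*8 = floor((1500 - 20)/8)*8 = floor(1480/8)*8 = 1480 B
Final fragment needs no 8-byte alignment: it can carry up to MTU - header = 1480 B
Non-final fragments needed = ceil((payload - 1480) / 1480) = ceil(1150/1480) = ceil(0.7770) = 1
Number of fragments = 1 + 1 = 2
Fragment sizes (data): 1 * 1480 B + 1150 B (last, 1150 <= 1480 OK)
Total bytes sent = payload + n_frags * header = 2630 + 2*20 = 2630 + 40 = 2670 B

2, 2670


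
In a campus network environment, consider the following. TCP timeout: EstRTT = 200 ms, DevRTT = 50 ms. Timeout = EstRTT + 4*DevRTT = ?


Given: EstRTT = 200 ms, DevRTT = 50 ms
Timeout = EstRTT + 4 * DevRTT
4 * DevRTT = 4 * 50 = 200
Timeout = 200 + 200 = 400 ms

400


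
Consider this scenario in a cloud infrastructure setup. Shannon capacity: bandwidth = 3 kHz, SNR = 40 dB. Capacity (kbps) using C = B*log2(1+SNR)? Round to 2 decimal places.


Given: B = 3 kHz, SNR = 40 dB
SNR linear = 10^(40/10) = 10000
1 + SNR = 10001
log2(10001) = 13.2878566418
C = 3 * 1000 * 13.2878566418 = 39863.5699 bps
C = 39.863570 kbps -> 39.86 kbps (2 dp)

39.86


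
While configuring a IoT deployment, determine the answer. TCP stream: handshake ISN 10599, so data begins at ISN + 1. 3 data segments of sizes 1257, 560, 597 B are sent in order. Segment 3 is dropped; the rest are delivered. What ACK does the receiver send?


SYN uses sequence number 10599; first data byte = ISN + 1 = 10600.
Segment 1: SEQ = 10600, len = 1257 B, covers [10600, 11856]
Segment 2: SEQ = 11857, len = 560 B, covers [11857, 12416]
Segment 3: SEQ = 12417, len = 597 B, covers [12417, 13013] [LOST]
In-order data received: bytes [10600, 12416] (segments 1..2).
Segment 3 missing -> gap begins at byte 12417.
Cumulative ACK = next expected in-order byte = 10600 + 1257 + 560 = 12417

12417


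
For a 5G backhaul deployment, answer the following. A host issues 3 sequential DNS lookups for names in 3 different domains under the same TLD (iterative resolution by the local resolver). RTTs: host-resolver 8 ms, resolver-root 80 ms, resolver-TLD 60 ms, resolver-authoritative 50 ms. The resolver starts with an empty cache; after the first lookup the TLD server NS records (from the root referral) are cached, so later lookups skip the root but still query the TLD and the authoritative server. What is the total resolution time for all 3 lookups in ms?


Lookup 1 (cold cache): local + root + TLD + auth = 8 + 80 + 60 + 50 = 198 ms
Lookups 2..3 (TLD NS cached -> skip root; new domain -> still ask TLD and auth): local + TLD + auth = 8 + 60 + 50 = 118 ms each
Remaining 2 lookups: 2 * 118 = 236 ms
Total = 198 + 236 = 434 ms

434


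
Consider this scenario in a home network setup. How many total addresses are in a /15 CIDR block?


Given: CIDR prefix /15
Host bits = 32 - 15 = 17
Total addresses = 2^17 = 131072

131072


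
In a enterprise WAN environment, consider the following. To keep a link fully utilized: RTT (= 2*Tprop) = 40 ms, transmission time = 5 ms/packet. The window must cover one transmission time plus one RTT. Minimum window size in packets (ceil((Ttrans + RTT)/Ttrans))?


Given: Ttrans = 5 ms, RTT = 40 ms (= 2 * Tprop, Tprop = 20 ms)
Time until first ACK returns = Ttrans + RTT = 5 + 40 = 45 ms
Need W * Ttrans >= Ttrans + RTT  ->  W >= (Ttrans + RTT) / Ttrans
(Ttrans + RTT) / Ttrans = 45 / 5 = 9
W_min = ceil(9) = 9

9


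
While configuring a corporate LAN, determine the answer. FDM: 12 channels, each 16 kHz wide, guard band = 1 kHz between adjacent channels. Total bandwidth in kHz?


Given: 12 channels, 16 kHz each, guard = 1 kHz
Channel bandwidth = 12 * 16 = 192 kHz
Guard bands = 11 gaps * 1 kHz = 11 kHz
Total = 192 + 11 = 203 kHz

203


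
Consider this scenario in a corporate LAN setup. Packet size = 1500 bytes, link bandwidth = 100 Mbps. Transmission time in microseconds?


Given: packet = 1500 bytes, bandwidth = 100 Mbps
Packet in bits = 1500 * 8 = 12000 bits
Bandwidth = 100 * 10^6 = 100000000 bps
Time = 12000 / 100000000 seconds
Time in us = 12000 * 10^6 / 100000000 = 120

120


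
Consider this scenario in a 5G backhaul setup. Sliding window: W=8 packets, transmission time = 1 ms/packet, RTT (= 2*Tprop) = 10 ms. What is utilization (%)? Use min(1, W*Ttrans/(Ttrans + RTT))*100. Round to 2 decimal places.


Given: W = 8, Ttrans = 1 ms, RTT = 10 ms (= 2 * Tprop, Tprop = 5 ms)
Cycle time = Ttrans + RTT = 1 + 10 = 11 ms (first packet sent until its ACK returns)
W * Ttrans = 8 * 1 = 8 ms of sending per cycle
W * Ttrans / (Ttrans + RTT) = 8 / 11 = 0.727273
U = min(1, 0.727273) = 0.727273
U% = 72.73%

72.73


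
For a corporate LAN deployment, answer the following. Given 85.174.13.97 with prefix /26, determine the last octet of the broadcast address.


Given: IP = 85.174.13.97, prefix = /26
Host bits = 32 - 26 = 6
Network last octet = 97 AND mask = 64
Host part size = 2^6 - 1 = 63
Broadcast last octet = 64 OR 63 = 127

127


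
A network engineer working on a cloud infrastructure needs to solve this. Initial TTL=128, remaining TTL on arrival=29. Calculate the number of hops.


Given: initial TTL = 128, received TTL = 29
Hops = initial TTL - received TTL
Hops = 128 - 29 = 99

99


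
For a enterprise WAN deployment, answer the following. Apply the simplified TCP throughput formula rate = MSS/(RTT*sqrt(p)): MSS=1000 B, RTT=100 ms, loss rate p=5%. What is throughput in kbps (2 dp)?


Given: MSS = 1000 bytes, RTT = 100 ms, loss = 5%
RTT in seconds = 100 / 1000 = 0.1
Loss rate = 5% = 0.05
sqrt(loss) = sqrt(0.05) = 0.223606797750
Throughput (bytes/s) = 1000 / (0.1 * 0.223606797750) = 44721.3595
Throughput (kbps) = 44721.3595 * 8 / 1000 = 357.770876 -> 357.77 kbps (2 dp)

357.77


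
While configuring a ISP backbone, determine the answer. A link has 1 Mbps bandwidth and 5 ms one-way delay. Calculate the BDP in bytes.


Given: bandwidth = 1 Mbps, delay = 5 ms
BDP in bits = 1 * 10^6 * 5 / 1000
BDP in bits = 5000
BDP in bytes = 5000 / 8 = 625

625


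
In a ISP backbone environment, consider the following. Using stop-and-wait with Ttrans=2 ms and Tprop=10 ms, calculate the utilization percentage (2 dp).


Given: Ttrans = 2 ms, Tprop = 10 ms
RTT = 2 * Tprop = 2 * 10 = 20 ms
U = Ttrans / (Ttrans + RTT)
U = 2 / (2 + 20)
U = 2 / 22 = 0.090909
U% = 9.09%

9.09


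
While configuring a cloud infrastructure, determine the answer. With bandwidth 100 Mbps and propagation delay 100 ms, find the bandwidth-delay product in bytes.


Given: bandwidth = 100 Mbps, delay = 100 ms
BDP in bits = 100 * 10^6 * 100 / 1000
BDP in bits = 10000000
BDP in bytes = 10000000 / 8 = 1250000

1250000


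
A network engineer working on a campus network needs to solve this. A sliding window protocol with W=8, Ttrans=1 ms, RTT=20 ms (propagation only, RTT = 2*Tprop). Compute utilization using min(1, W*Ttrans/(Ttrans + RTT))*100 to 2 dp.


Given: W = 8, Ttrans = 1 ms, RTT = 20 ms (= 2 * Tprop, Tprop = 10 ms)
Cycle time = Ttrans + RTT = 1 + 20 = 21 ms (first packet sent until its ACK returns)
W * Ttrans = 8 * 1 = 8 ms of sending per cycle
W * Ttrans / (Ttrans + RTT) = 8 / 21 = 0.380952
U = min(1, 0.380952) = 0.380952
U% = 38.10%

38.10


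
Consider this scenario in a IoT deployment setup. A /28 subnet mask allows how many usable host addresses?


Given: subnet mask /28
Host bits = 32 - 28 = 4
Total addresses = 2^4 = 16
Usable hosts = 16 - 2 (network + broadcast) = 14

14


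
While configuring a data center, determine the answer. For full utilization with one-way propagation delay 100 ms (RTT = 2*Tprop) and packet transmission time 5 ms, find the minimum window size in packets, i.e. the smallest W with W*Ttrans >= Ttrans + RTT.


Given: Ttrans = 5 ms, RTT = 200 ms (= 2 * Tprop, Tprop = 100 ms)
Time until first ACK returns = Ttrans + RTT = 5 + 200 = 205 ms
Need W * Ttrans >= Ttrans + RTT  ->  W >= (Ttrans + RTT) / Ttrans
(Ttrans + RTT) / Ttrans = 205 / 5 = 41
W_min = ceil(41) = 41

41


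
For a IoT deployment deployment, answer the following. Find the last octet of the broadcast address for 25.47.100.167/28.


Given: IP = 25.47.100.167, prefix = /28
Host bits = 32 - 28 = 4
Network last octet = 167 AND mask = 160
Host part size = 2^4 - 1 = 15
Broadcast last octet = 160 OR 15 = 175

175


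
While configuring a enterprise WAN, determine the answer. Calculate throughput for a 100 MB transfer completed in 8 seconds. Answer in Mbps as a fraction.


Given: file = 100 MB, time = 8 s
File in Mb = 100 * 8 = 800 Mb
Throughput = 800 / 8 Mbps
Throughput = 100 Mbps

100


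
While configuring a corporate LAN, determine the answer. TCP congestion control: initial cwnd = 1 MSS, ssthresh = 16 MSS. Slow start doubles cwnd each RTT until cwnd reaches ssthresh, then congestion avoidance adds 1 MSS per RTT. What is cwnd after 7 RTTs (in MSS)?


RTT 0: cwnd = 1 MSS (initial)
RTT 1: cwnd = 2 MSS (slow start, doubled)
RTT 2: cwnd = 4 MSS (slow start, doubled)
RTT 3: cwnd = 8 MSS (slow start, doubled)
RTT 4: cwnd = 16 MSS (slow start, doubled)
RTT 5: cwnd = 17 MSS (congestion avoidance, +1)
RTT 6: cwnd = 18 MSS (congestion avoidance, +1)
RTT 7: cwnd = 19 MSS (congestion avoidance, +1)

19


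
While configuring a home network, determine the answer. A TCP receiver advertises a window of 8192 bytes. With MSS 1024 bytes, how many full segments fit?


Given: RWND = 8192 bytes, MSS = 1024 bytes
Full segments = floor(RWND / MSS)
Full segments = floor(8192 / 1024)
Full segments = floor(8.0) = 8

8
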